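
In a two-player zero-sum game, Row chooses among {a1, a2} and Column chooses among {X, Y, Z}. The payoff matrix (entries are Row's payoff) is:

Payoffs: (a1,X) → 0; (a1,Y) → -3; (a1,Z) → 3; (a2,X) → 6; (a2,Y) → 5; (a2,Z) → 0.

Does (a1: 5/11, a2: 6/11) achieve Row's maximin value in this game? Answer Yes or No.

Yes

Against X this mix gives (5/11)·0 + (6/11)·6 = 36/11.
Against Y this mix gives (5/11)·(-3) + (6/11)·5 = 15/11.
Against Z this mix gives (5/11)·3 + (6/11)·0 = 15/11.
All of Column's active replies (Y, Z) yield 15/11, and no column does worse for Row. The mix makes Column indifferent and guarantees 15/11, so it is optimal.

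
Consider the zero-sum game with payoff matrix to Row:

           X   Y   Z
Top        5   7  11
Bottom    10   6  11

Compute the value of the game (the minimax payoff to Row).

20/3

Row minima: Top → 5, Bottom → 6; maximin = 6.
Column maxima: X → 10, Y → 7, Z → 11; minimax = 7.
6 ≠ 7, so there is no saddle point; optimal play is mixed.
Z is strictly dominated by X (it gives Row strictly more in every row), so Column never plays it.
On the remaining 2×2 (Top, Bottom vs X, Y):
Let Row play Top with probability p. Expected payoff against X: 5p + 10(1−p) = −5p + 10; against Y: 7p + 6(1−p) = p + 6.
Setting these equal: −5p + 10 = p + 6 ⇒ −6p = -4 ⇒ p = 2/3, and the value is (-5)·(2/3) + 10 = 20/3.
For Column: with q = P(X), equating Top's and Bottom's payoffs gives −2q + 7 = 4q + 6 ⇒ q = 1/6.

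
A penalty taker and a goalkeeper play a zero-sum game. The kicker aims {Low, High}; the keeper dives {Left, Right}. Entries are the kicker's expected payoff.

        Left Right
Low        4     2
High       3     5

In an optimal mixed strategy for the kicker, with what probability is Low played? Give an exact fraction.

1/2

Row minima: Low → 2, High → 3; maximin = 3.
Column maxima: Left → 4, Right → 5; minimax = 4.
3 ≠ 4, so there is no saddle point; optimal play is mixed.
Let the kicker play Low with probability p. Expected payoff against Left: 4p + 3(1−p) = p + 3; against Right: 2p + 5(1−p) = −3p + 5.
Setting these equal: p + 3 = −3p + 5 ⇒ 4p = 2 ⇒ p = 1/2, and the value is (1)·(1/2) + 3 = 7/2.
For the keeper: with q = P(Left), equating Low's and High's payoffs gives 2q + 2 = −2q + 5 ⇒ q = 3/4.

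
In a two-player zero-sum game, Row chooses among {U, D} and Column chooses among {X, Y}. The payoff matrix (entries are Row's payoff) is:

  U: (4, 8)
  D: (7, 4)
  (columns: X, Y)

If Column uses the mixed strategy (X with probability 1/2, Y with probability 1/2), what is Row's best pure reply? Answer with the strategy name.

U

Expected payoff of U: (1/2)·4 + (1/2)·8 = 6.
Expected payoff of D: (1/2)·7 + (1/2)·4 = 11/2.
The largest is 6, so Row's best response is U.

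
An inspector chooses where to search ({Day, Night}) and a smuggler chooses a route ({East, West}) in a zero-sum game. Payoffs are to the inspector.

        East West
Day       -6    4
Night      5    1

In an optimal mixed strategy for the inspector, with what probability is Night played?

Row minima: Day → -6, Night → 1; maximin = 1.
Column maxima: East → 5, West → 4; minimax = 4.
1 ≠ 4, so there is no saddle point; optimal play is mixed.
Let the inspector play Day with probability p. Expected payoff against East: (-6)p + 5(1−p) = −11p + 5; against West: 4p + 1(1−p) = 3p + 1.
Setting these equal: −11p + 5 = 3p + 1 ⇒ −14p = -4 ⇒ p = 2/7, and the value is (-11)·(2/7) + 5 = 13/7.
For the smuggler: with q = P(East), equating Day's and Night's payoffs gives −10q + 4 = 4q + 1 ⇒ q = 3/14.

5/7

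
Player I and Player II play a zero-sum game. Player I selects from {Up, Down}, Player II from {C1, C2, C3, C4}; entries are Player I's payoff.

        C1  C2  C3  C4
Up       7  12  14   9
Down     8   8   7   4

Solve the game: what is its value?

22/3

Row minima: Up → 7, Down → 4; maximin = 7.
Column maxima: C1 → 8, C2 → 12, C3 → 14, C4 → 9; minimax = 8.
7 ≠ 8, so there is no saddle point; optimal play is mixed.
C2 is strictly dominated by C4 (it gives Player I strictly more in every row), so Player II never plays it.
C3 is strictly dominated by C4 (it gives Player I strictly more in every row), so Player II never plays it.
On the remaining 2×2 (Up, Down vs C1, C4):
Let Player I play Up with probability p. Expected payoff against C1: 7p + 8(1−p) = −p + 8; against C4: 9p + 4(1−p) = 5p + 4.
Setting these equal: −p + 8 = 5p + 4 ⇒ −6p = -4 ⇒ p = 2/3, and the value is (-1)·(2/3) + 8 = 22/3.
For Player II: with q = P(C1), equating Up's and Down's payoffs gives −2q + 9 = 4q + 4 ⇒ q = 5/6.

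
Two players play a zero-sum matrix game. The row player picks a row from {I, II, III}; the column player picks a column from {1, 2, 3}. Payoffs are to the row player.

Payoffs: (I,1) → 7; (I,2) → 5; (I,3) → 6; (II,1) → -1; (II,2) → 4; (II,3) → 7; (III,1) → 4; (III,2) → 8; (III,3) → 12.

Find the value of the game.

Row minima: I → 5, II → -1, III → 4; maximin = 5.
Column maxima: 1 → 7, 2 → 8, 3 → 12; minimax = 7.
5 ≠ 7, so there is no saddle point; optimal play is mixed.
II is strictly dominated by III, so the row player never plays it.
3 is strictly dominated by 2 (it gives the row player strictly more in every row), so the column player never plays it.
On the remaining 2×2 (I, III vs 1, 2):
Let the row player play I with probability p. Expected payoff against 1: 7p + 4(1−p) = 3p + 4; against 2: 5p + 8(1−p) = −3p + 8.
Setting these equal: 3p + 4 = −3p + 8 ⇒ 6p = 4 ⇒ p = 2/3, and the value is (3)·(2/3) + 4 = 6.
For the column player: with q = P(1), equating I's and III's payoffs gives 2q + 5 = −4q + 8 ⇒ q = 1/2.

6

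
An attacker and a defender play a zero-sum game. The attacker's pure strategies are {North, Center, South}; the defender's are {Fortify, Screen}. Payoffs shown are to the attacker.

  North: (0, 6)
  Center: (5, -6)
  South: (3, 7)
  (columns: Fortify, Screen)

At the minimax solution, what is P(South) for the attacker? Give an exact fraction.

Row minima: North → 0, Center → -6, South → 3; maximin = 3.
Column maxima: Fortify → 5, Screen → 7; minimax = 5.
3 ≠ 5, so there is no saddle point; optimal play is mixed.
North is strictly dominated by South, so the attacker never plays it.
On the remaining 2×2 (Center, South vs Fortify, Screen):
Let the attacker play Center with probability p. Expected payoff against Fortify: 5p + 3(1−p) = 2p + 3; against Screen: (-6)p + 7(1−p) = −13p + 7.
Setting these equal: 2p + 3 = −13p + 7 ⇒ 15p = 4 ⇒ p = 4/15, and the value is (2)·(4/15) + 3 = 53/15.
For the defender: with q = P(Fortify), equating Center's and South's payoffs gives 11q − 6 = −4q + 7 ⇒ q = 13/15.

11/15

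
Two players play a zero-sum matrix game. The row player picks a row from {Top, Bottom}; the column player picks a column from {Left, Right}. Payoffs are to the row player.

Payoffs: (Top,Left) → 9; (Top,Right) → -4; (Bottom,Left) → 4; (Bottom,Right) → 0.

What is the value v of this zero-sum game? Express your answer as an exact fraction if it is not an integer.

Row minima: Top → -4, Bottom → 0; maximin = 0.
Column maxima: Left → 9, Right → 0; minimax = 0.
Since maximin = minimax = 0, there is a saddle point and the value is 0.

0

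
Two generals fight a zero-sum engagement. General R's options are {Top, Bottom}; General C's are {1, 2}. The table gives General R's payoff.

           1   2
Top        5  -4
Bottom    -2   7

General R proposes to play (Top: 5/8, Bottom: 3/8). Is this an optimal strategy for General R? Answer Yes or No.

No

Against 1 this mix gives (5/8)·5 + (3/8)·(-2) = 19/8.
Against 2 this mix gives (5/8)·(-4) + (3/8)·7 = 1/8.
General C will play 2, holding General R to 1/8. Shifting weight toward the row that does better against 2 would raise this floor (the equalizing mix achieves 3/2 against both 2 and 1), so the proposed strategy is not optimal.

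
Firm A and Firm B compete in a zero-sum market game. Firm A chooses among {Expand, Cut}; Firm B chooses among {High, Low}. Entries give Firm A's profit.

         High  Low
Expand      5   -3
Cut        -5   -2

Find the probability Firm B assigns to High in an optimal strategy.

Row minima: Expand → -3, Cut → -5; maximin = -3.
Column maxima: High → 5, Low → -2; minimax = -2.
-3 ≠ -2, so there is no saddle point; optimal play is mixed.
Let Firm A play Expand with probability p. Expected payoff against High: 5p + (-5)(1−p) = 10p − 5; against Low: (-3)p + (-2)(1−p) = −p − 2.
Setting these equal: 10p − 5 = −p − 2 ⇒ 11p = 3 ⇒ p = 3/11, and the value is (10)·(3/11) − 5 = -25/11.
For Firm B: with q = P(High), equating Expand's and Cut's payoffs gives 8q − 3 = −3q − 2 ⇒ q = 1/11.

1/11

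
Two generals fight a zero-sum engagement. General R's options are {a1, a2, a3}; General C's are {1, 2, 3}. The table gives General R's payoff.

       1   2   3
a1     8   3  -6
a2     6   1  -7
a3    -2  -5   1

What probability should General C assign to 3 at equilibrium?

8/15

Row minima: a1 → -6, a2 → -7, a3 → -5; maximin = -5.
Column maxima: 1 → 8, 2 → 3, 3 → 1; minimax = 1.
-5 ≠ 1, so there is no saddle point; optimal play is mixed.
a2 is strictly dominated by a1, so General R never plays it.
1 is strictly dominated by 2 (it gives General R strictly more in every row), so General C never plays it.
On the remaining 2×2 (a1, a3 vs 2, 3):
Let General R play a1 with probability p. Expected payoff against 2: 3p + (-5)(1−p) = 8p − 5; against 3: (-6)p + 1(1−p) = −7p + 1.
Setting these equal: 8p − 5 = −7p + 1 ⇒ 15p = 6 ⇒ p = 2/5, and the value is (8)·(2/5) − 5 = -9/5.
For General C: with q = P(2), equating a1's and a3's payoffs gives 9q − 6 = −6q + 1 ⇒ q = 7/15.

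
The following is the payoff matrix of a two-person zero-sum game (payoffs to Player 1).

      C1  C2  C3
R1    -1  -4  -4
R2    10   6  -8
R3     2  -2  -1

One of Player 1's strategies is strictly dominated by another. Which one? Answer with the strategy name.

R1

R3 gives a strictly higher payoff than R1 against every column: 2 > -1, -2 > -4, -1 > -4.
So R1 is strictly dominated and Player 1 never plays it.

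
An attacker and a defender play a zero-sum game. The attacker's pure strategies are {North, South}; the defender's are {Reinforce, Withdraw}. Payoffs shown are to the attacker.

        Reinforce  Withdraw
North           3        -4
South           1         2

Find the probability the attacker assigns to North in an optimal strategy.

1/8

Row minima: North → -4, South → 1; maximin = 1.
Column maxima: Reinforce → 3, Withdraw → 2; minimax = 2.
1 ≠ 2, so there is no saddle point; optimal play is mixed.
Let the attacker play North with probability p. Expected payoff against Reinforce: 3p + 1(1−p) = 2p + 1; against Withdraw: (-4)p + 2(1−p) = −6p + 2.
Setting these equal: 2p + 1 = −6p + 2 ⇒ 8p = 1 ⇒ p = 1/8, and the value is (2)·(1/8) + 1 = 5/4.
For the defender: with q = P(Reinforce), equating North's and South's payoffs gives 7q − 4 = −q + 2 ⇒ q = 3/4.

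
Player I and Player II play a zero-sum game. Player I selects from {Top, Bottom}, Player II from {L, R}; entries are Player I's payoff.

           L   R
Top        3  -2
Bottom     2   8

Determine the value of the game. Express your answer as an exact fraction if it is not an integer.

28/11

Row minima: Top → -2, Bottom → 2; maximin = 2.
Column maxima: L → 3, R → 8; minimax = 3.
2 ≠ 3, so there is no saddle point; optimal play is mixed.
Let Player I play Top with probability p. Expected payoff against L: 3p + 2(1−p) = p + 2; against R: (-2)p + 8(1−p) = −10p + 8.
Setting these equal: p + 2 = −10p + 8 ⇒ 11p = 6 ⇒ p = 6/11, and the value is (1)·(6/11) + 2 = 28/11.
For Player II: with q = P(L), equating Top's and Bottom's payoffs gives 5q − 2 = −6q + 8 ⇒ q = 10/11.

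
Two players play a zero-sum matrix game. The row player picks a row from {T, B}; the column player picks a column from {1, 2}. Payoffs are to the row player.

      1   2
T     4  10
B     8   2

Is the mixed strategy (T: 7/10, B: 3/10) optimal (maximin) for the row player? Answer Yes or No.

Against 1 this mix gives (7/10)·4 + (3/10)·8 = 26/5.
Against 2 this mix gives (7/10)·10 + (3/10)·2 = 38/5.
The column player will play 1, holding the row player to 26/5. Shifting weight toward the row that does better against 1 would raise this floor (the equalizing mix achieves 6 against both 1 and 2), so the proposed strategy is not optimal.

No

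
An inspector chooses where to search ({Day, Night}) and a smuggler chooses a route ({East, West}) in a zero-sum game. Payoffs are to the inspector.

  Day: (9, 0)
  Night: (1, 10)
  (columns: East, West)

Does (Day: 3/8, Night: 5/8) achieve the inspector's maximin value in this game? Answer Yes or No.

No

Against East this mix gives (3/8)·9 + (5/8)·1 = 4.
Against West this mix gives (3/8)·0 + (5/8)·10 = 25/4.
The smuggler will play East, holding the inspector to 4. Shifting weight toward the row that does better against East would raise this floor (the equalizing mix achieves 5 against both East and West), so the proposed strategy is not optimal.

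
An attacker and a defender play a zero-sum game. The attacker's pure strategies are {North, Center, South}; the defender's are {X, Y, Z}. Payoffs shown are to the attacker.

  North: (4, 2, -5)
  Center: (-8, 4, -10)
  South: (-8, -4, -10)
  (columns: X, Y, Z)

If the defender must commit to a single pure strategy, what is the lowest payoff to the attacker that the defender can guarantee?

Column maxima: X → 4, Y → 4, Z → -5.
The smallest of these is -5.

-5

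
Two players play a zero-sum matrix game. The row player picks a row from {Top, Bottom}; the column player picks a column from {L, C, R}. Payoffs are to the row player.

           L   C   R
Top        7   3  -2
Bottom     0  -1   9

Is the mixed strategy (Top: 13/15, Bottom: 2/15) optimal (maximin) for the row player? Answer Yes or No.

Against L this mix gives (13/15)·7 + (2/15)·0 = 91/15.
Against C this mix gives (13/15)·3 + (2/15)·(-1) = 37/15.
Against R this mix gives (13/15)·(-2) + (2/15)·9 = -8/15.
The column player will play R, holding the row player to -8/15. Shifting weight toward the row that does better against R would raise this floor (the equalizing mix achieves 5/3 against both R and C), so the proposed strategy is not optimal.

No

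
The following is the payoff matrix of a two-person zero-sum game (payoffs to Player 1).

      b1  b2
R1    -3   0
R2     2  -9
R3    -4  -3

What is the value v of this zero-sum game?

-27/14

Row minima: R1 → -3, R2 → -9, R3 → -4; maximin = -3.
Column maxima: b1 → 2, b2 → 0; minimax = 0.
-3 ≠ 0, so there is no saddle point; optimal play is mixed.
R3 is strictly dominated by R1, so Player 1 never plays it.
On the remaining 2×2 (R1, R2 vs b1, b2):
Let Player 1 play R1 with probability p. Expected payoff against b1: (-3)p + 2(1−p) = −5p + 2; against b2: 0p + (-9)(1−p) = 9p − 9.
Setting these equal: −5p + 2 = 9p − 9 ⇒ −14p = -11 ⇒ p = 11/14, and the value is (-5)·(11/14) + 2 = -27/14.
For Player 2: with q = P(b1), equating R1's and R2's payoffs gives −3q = 11q − 9 ⇒ q = 9/14.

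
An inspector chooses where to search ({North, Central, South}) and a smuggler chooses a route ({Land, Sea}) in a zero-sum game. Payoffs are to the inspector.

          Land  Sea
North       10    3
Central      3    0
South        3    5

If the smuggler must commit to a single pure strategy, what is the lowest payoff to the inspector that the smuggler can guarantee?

Column maxima: Land → 10, Sea → 5.
The smallest of these is 5.

5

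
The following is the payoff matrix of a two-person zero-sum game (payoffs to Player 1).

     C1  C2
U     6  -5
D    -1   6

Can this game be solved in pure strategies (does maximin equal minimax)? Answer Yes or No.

No

Row minima: U → -5, D → -1; maximin = -1.
Column maxima: C1 → 6, C2 → 6; minimax = 6.
-1 ≠ 6, so no pure-strategy equilibrium exists.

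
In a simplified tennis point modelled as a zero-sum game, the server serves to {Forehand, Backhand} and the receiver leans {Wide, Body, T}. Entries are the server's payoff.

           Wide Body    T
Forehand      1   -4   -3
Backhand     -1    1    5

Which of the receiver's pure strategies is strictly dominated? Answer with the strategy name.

Body holds the server's payoff strictly below T in every row: -4 < -3, 1 < 5.
So T is strictly dominated for the receiver.

T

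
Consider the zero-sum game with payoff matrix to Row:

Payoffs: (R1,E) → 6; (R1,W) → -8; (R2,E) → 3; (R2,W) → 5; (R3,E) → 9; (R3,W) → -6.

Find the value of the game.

63/17

Row minima: R1 → -8, R2 → 3, R3 → -6; maximin = 3.
Column maxima: E → 9, W → 5; minimax = 5.
3 ≠ 5, so there is no saddle point; optimal play is mixed.
R1 is strictly dominated by R3, so Row never plays it.
On the remaining 2×2 (R2, R3 vs E, W):
Let Row play R2 with probability p. Expected payoff against E: 3p + 9(1−p) = −6p + 9; against W: 5p + (-6)(1−p) = 11p − 6.
Setting these equal: −6p + 9 = 11p − 6 ⇒ −17p = -15 ⇒ p = 15/17, and the value is (-6)·(15/17) + 9 = 63/17.
For Column: with q = P(E), equating R2's and R3's payoffs gives −2q + 5 = 15q − 6 ⇒ q = 11/17.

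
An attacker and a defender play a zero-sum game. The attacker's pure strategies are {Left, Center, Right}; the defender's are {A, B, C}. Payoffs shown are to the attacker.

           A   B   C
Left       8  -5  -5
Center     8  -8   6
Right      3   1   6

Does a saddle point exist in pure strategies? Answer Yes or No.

Row minima: Left → -5, Center → -8, Right → 1; maximin = 1.
Column maxima: A → 8, B → 1, C → 6; minimax = 1.
maximin = minimax = 1, so a saddle point exists.

Yes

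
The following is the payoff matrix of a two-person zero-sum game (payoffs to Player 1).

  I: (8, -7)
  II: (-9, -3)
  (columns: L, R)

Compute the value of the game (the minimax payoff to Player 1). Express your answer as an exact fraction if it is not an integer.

Row minima: I → -7, II → -9; maximin = -7.
Column maxima: L → 8, R → -3; minimax = -3.
-7 ≠ -3, so there is no saddle point; optimal play is mixed.
Let Player 1 play I with probability p. Expected payoff against L: 8p + (-9)(1−p) = 17p − 9; against R: (-7)p + (-3)(1−p) = −4p − 3.
Setting these equal: 17p − 9 = −4p − 3 ⇒ 21p = 6 ⇒ p = 2/7, and the value is (17)·(2/7) − 9 = -29/7.
For Player 2: with q = P(L), equating I's and II's payoffs gives 15q − 7 = −6q − 3 ⇒ q = 4/21.

-29/7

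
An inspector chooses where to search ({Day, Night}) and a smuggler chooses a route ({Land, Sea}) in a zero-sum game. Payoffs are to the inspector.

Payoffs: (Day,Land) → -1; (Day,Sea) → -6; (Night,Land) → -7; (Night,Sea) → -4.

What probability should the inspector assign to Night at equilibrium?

Row minima: Day → -6, Night → -7; maximin = -6.
Column maxima: Land → -1, Sea → -4; minimax = -4.
-6 ≠ -4, so there is no saddle point; optimal play is mixed.
Let the inspector play Day with probability p. Expected payoff against Land: (-1)p + (-7)(1−p) = 6p − 7; against Sea: (-6)p + (-4)(1−p) = −2p − 4.
Setting these equal: 6p − 7 = −2p − 4 ⇒ 8p = 3 ⇒ p = 3/8, and the value is (6)·(3/8) − 7 = -19/4.
For the smuggler: with q = P(Land), equating Day's and Night's payoffs gives 5q − 6 = −3q − 4 ⇒ q = 1/4.

5/8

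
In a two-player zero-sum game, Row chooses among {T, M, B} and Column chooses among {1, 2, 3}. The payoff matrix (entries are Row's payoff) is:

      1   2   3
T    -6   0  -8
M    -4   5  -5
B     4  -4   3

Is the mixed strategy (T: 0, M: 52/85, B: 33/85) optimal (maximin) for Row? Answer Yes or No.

Against 1 this mix gives (52/85)·(-4) + (33/85)·4 = -76/85.
Against 2 this mix gives (52/85)·5 + (33/85)·(-4) = 128/85.
Against 3 this mix gives (52/85)·(-5) + (33/85)·3 = -161/85.
Column will play 3, holding Row to -161/85. Shifting weight toward the row that does better against 3 would raise this floor (the equalizing mix achieves -5/17 against both 3 and 2), so the proposed strategy is not optimal.

No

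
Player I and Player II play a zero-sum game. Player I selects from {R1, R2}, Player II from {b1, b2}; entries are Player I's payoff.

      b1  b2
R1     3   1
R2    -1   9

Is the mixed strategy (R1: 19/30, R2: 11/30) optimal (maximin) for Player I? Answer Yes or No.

Against b1 this mix gives (19/30)·3 + (11/30)·(-1) = 23/15.
Against b2 this mix gives (19/30)·1 + (11/30)·9 = 59/15.
Player II will play b1, holding Player I to 23/15. Shifting weight toward the row that does better against b1 would raise this floor (the equalizing mix achieves 7/3 against both b1 and b2), so the proposed strategy is not optimal.

No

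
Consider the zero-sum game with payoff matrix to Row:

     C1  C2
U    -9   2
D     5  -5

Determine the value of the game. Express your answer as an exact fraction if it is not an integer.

Row minima: U → -9, D → -5; maximin = -5.
Column maxima: C1 → 5, C2 → 2; minimax = 2.
-5 ≠ 2, so there is no saddle point; optimal play is mixed.
Let Row play U with probability p. Expected payoff against C1: (-9)p + 5(1−p) = −14p + 5; against C2: 2p + (-5)(1−p) = 7p − 5.
Setting these equal: −14p + 5 = 7p − 5 ⇒ −21p = -10 ⇒ p = 10/21, and the value is (-14)·(10/21) + 5 = -5/3.
For Column: with q = P(C1), equating U's and D's payoffs gives −11q + 2 = 10q − 5 ⇒ q = 1/3.

-5/3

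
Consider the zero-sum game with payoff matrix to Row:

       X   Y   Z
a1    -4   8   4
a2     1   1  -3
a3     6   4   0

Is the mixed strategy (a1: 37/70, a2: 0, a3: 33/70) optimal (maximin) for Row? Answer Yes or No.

No

Against X this mix gives (37/70)·(-4) + (33/70)·6 = 5/7.
Against Y this mix gives (37/70)·8 + (33/70)·4 = 214/35.
Against Z this mix gives (37/70)·4 + (33/70)·0 = 74/35.
Column will play X, holding Row to 5/7. Shifting weight toward the row that does better against X would raise this floor (the equalizing mix achieves 12/7 against both X and Z), so the proposed strategy is not optimal.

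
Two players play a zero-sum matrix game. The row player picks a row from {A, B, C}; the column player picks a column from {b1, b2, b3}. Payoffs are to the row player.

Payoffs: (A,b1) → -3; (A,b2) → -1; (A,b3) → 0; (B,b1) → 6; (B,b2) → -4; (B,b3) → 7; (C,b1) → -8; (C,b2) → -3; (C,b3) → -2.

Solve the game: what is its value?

Row minima: A → -3, B → -4, C → -8; maximin = -3.
Column maxima: b1 → 6, b2 → -1, b3 → 7; minimax = -1.
-3 ≠ -1, so there is no saddle point; optimal play is mixed.
C is strictly dominated by A, so the row player never plays it.
b3 is strictly dominated by b1 (it gives the row player strictly more in every row), so the column player never plays it.
On the remaining 2×2 (A, B vs b1, b2):
Let the row player play A with probability p. Expected payoff against b1: (-3)p + 6(1−p) = −9p + 6; against b2: (-1)p + (-4)(1−p) = 3p − 4.
Setting these equal: −9p + 6 = 3p − 4 ⇒ −12p = -10 ⇒ p = 5/6, and the value is (-9)·(5/6) + 6 = -3/2.
For the column player: with q = P(b1), equating A's and B's payoffs gives −2q − 1 = 10q − 4 ⇒ q = 1/4.

-3/2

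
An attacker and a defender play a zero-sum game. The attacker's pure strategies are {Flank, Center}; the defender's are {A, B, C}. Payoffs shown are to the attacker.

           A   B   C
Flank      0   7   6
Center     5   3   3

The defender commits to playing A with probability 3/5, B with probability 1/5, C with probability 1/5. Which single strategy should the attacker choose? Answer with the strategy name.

Center

Expected payoff of Flank: (3/5)·0 + (1/5)·7 + (1/5)·6 = 13/5.
Expected payoff of Center: (3/5)·5 + (1/5)·3 + (1/5)·3 = 21/5.
The largest is 21/5, so the attacker's best response is Center.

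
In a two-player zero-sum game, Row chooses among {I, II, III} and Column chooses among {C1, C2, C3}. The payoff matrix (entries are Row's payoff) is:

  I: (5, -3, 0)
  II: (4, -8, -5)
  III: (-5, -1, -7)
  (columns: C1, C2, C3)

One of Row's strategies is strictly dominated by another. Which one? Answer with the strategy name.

I gives a strictly higher payoff than II against every column: 5 > 4, -3 > -8, 0 > -5.
So II is strictly dominated and Row never plays it.

II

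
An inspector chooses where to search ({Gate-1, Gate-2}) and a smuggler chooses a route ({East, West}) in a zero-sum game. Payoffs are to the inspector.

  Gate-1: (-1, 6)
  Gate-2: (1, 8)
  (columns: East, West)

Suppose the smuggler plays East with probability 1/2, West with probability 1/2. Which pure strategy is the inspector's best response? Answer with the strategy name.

Gate-2

Expected payoff of Gate-1: (1/2)·(-1) + (1/2)·6 = 5/2.
Expected payoff of Gate-2: (1/2)·1 + (1/2)·8 = 9/2.
The largest is 9/2, so the inspector's best response is Gate-2.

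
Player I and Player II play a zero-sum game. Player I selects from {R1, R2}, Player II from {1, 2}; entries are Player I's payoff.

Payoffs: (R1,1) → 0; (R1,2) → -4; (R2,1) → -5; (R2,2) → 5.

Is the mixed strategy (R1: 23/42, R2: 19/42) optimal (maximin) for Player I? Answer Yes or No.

Against 1 this mix gives (23/42)·0 + (19/42)·(-5) = -95/42.
Against 2 this mix gives (23/42)·(-4) + (19/42)·5 = 1/14.
Player II will play 1, holding Player I to -95/42. Shifting weight toward the row that does better against 1 would raise this floor (the equalizing mix achieves -10/7 against both 1 and 2), so the proposed strategy is not optimal.

No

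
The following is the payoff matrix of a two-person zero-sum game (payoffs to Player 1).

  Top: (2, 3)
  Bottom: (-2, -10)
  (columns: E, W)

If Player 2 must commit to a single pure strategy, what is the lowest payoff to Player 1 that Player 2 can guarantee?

2

Column maxima: E → 2, W → 3.
The smallest of these is 2.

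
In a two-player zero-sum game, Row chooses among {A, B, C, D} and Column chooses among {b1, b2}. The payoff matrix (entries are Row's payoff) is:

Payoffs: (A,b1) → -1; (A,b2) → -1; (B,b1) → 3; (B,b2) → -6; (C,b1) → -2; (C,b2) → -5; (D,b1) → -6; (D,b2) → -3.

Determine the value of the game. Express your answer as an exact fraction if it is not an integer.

-1

Row minima: A → -1, B → -6, C → -5, D → -6; maximin = -1.
Column maxima: b1 → 3, b2 → -1; minimax = -1.
Since maximin = minimax = -1, there is a saddle point and the value is -1.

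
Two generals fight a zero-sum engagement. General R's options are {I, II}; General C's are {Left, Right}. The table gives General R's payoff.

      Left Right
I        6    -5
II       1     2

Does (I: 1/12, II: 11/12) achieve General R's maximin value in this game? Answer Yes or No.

Yes

Against Left this mix gives (1/12)·6 + (11/12)·1 = 17/12.
Against Right this mix gives (1/12)·(-5) + (11/12)·2 = 17/12.
All of General C's active replies (Left, Right) yield 17/12, and no column does worse for General R. The mix makes General C indifferent and guarantees 17/12, so it is optimal.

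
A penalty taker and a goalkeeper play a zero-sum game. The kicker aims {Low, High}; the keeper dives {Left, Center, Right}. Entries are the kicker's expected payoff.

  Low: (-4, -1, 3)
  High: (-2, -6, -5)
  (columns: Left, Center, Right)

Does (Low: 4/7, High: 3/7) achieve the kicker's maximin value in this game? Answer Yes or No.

Against Left this mix gives (4/7)·(-4) + (3/7)·(-2) = -22/7.
Against Center this mix gives (4/7)·(-1) + (3/7)·(-6) = -22/7.
Against Right this mix gives (4/7)·3 + (3/7)·(-5) = -3/7.
All of the keeper's active replies (Left, Center) yield -22/7, and no column does worse for the kicker. The mix makes the keeper indifferent and guarantees -22/7, so it is optimal.

Yes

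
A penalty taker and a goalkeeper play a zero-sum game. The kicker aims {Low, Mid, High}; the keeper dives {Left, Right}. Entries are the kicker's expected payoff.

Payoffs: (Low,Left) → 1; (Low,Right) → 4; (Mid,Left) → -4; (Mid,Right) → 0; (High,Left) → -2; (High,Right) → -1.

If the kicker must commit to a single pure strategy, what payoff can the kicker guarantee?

1

Row minima: Low → 1, Mid → -4, High → -2.
The best of these is 1.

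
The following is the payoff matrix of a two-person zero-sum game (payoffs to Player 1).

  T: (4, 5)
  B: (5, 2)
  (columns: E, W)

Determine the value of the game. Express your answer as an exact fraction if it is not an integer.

Row minima: T → 4, B → 2; maximin = 4.
Column maxima: E → 5, W → 5; minimax = 5.
4 ≠ 5, so there is no saddle point; optimal play is mixed.
Let Player 1 play T with probability p. Expected payoff against E: 4p + 5(1−p) = −p + 5; against W: 5p + 2(1−p) = 3p + 2.
Setting these equal: −p + 5 = 3p + 2 ⇒ −4p = -3 ⇒ p = 3/4, and the value is (-1)·(3/4) + 5 = 17/4.
For Player 2: with q = P(E), equating T's and B's payoffs gives −q + 5 = 3q + 2 ⇒ q = 3/4.

17/4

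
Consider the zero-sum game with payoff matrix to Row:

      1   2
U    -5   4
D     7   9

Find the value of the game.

7

Row minima: U → -5, D → 7; maximin = 7.
Column maxima: 1 → 7, 2 → 9; minimax = 7.
Since maximin = minimax = 7, there is a saddle point and the value is 7.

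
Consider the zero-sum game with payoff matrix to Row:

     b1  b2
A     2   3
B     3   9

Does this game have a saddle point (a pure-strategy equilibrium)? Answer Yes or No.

Row minima: A → 2, B → 3; maximin = 3.
Column maxima: b1 → 3, b2 → 9; minimax = 3.
maximin = minimax = 3, so a saddle point exists.

Yes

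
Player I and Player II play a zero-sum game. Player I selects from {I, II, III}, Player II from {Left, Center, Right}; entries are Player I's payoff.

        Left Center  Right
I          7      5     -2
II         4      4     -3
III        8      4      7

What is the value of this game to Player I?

Row minima: I → -2, II → -3, III → 4; maximin = 4.
Column maxima: Left → 8, Center → 5, Right → 7; minimax = 5.
4 ≠ 5, so there is no saddle point; optimal play is mixed.
II is strictly dominated by I, so Player I never plays it.
With II eliminated, Left is strictly dominated by Center (it gives Player I strictly more in every remaining row), so Player II never plays it.
On the remaining 2×2 (I, III vs Center, Right):
Let Player I play I with probability p. Expected payoff against Center: 5p + 4(1−p) = p + 4; against Right: (-2)p + 7(1−p) = −9p + 7.
Setting these equal: p + 4 = −9p + 7 ⇒ 10p = 3 ⇒ p = 3/10, and the value is (1)·(3/10) + 4 = 43/10.
For Player II: with q = P(Center), equating I's and III's payoffs gives 7q − 2 = −3q + 7 ⇒ q = 9/10.

43/10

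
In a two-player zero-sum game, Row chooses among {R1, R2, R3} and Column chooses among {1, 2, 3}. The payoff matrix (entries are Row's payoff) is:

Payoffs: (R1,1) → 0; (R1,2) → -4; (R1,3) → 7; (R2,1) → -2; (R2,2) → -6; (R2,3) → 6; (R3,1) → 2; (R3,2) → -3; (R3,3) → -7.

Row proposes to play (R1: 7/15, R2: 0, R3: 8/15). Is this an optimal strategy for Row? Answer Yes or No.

No

Against 1 this mix gives (7/15)·0 + (8/15)·2 = 16/15.
Against 2 this mix gives (7/15)·(-4) + (8/15)·(-3) = -52/15.
Against 3 this mix gives (7/15)·7 + (8/15)·(-7) = -7/15.
Column will play 2, holding Row to -52/15. Shifting weight toward the row that does better against 2 would raise this floor (the equalizing mix achieves -49/15 against both 2 and 3), so the proposed strategy is not optimal.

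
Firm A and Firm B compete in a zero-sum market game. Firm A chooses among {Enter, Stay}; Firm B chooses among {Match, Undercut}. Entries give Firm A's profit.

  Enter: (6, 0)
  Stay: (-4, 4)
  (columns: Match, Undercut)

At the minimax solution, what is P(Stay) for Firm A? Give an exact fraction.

3/7

Row minima: Enter → 0, Stay → -4; maximin = 0.
Column maxima: Match → 6, Undercut → 4; minimax = 4.
0 ≠ 4, so there is no saddle point; optimal play is mixed.
Let Firm A play Enter with probability p. Expected payoff against Match: 6p + (-4)(1−p) = 10p − 4; against Undercut: 0p + 4(1−p) = −4p + 4.
Setting these equal: 10p − 4 = −4p + 4 ⇒ 14p = 8 ⇒ p = 4/7, and the value is (10)·(4/7) − 4 = 12/7.
For Firm B: with q = P(Match), equating Enter's and Stay's payoffs gives 6q = −8q + 4 ⇒ q = 2/7.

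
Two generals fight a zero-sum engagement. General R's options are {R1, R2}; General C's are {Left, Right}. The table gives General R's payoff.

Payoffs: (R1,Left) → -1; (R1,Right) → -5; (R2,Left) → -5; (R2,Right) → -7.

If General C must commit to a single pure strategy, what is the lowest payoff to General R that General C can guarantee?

Column maxima: Left → -1, Right → -5.
The smallest of these is -5.

-5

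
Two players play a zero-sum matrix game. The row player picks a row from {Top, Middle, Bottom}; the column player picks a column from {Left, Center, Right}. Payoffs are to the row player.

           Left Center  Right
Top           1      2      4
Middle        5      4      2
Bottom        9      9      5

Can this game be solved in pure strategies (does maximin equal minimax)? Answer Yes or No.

Yes

Row minima: Top → 1, Middle → 2, Bottom → 5; maximin = 5.
Column maxima: Left → 9, Center → 9, Right → 5; minimax = 5.
maximin = minimax = 5, so a saddle point exists.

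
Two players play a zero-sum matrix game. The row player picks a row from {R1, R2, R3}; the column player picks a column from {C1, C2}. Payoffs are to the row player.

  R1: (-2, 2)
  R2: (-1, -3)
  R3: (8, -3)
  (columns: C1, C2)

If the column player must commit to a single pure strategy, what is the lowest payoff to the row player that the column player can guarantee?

2

Column maxima: C1 → 8, C2 → 2.
The smallest of these is 2.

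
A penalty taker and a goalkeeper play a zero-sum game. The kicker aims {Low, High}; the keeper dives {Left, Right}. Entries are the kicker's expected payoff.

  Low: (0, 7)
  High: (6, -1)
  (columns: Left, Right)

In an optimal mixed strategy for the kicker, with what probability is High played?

1/2

Row minima: Low → 0, High → -1; maximin = 0.
Column maxima: Left → 6, Right → 7; minimax = 6.
0 ≠ 6, so there is no saddle point; optimal play is mixed.
Let the kicker play Low with probability p. Expected payoff against Left: 0p + 6(1−p) = −6p + 6; against Right: 7p + (-1)(1−p) = 8p − 1.
Setting these equal: −6p + 6 = 8p − 1 ⇒ −14p = -7 ⇒ p = 1/2, and the value is (-6)·(1/2) + 6 = 3.
For the keeper: with q = P(Left), equating Low's and High's payoffs gives −7q + 7 = 7q − 1 ⇒ q = 4/7.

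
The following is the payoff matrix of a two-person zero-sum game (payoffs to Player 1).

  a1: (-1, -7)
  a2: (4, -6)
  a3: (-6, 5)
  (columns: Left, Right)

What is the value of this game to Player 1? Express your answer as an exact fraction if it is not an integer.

-16/21

Row minima: a1 → -7, a2 → -6, a3 → -6; maximin = -6.
Column maxima: Left → 4, Right → 5; minimax = 4.
-6 ≠ 4, so there is no saddle point; optimal play is mixed.
a1 is strictly dominated by a2, so Player 1 never plays it.
On the remaining 2×2 (a2, a3 vs Left, Right):
Let Player 1 play a2 with probability p. Expected payoff against Left: 4p + (-6)(1−p) = 10p − 6; against Right: (-6)p + 5(1−p) = −11p + 5.
Setting these equal: 10p − 6 = −11p + 5 ⇒ 21p = 11 ⇒ p = 11/21, and the value is (10)·(11/21) − 6 = -16/21.
For Player 2: with q = P(Left), equating a2's and a3's payoffs gives 10q − 6 = −11q + 5 ⇒ q = 11/21.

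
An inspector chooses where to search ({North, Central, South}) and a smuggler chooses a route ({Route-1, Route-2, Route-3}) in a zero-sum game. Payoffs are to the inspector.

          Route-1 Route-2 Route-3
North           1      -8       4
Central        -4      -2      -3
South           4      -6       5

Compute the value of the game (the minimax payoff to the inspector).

-8/3

Row minima: North → -8, Central → -4, South → -6; maximin = -4.
Column maxima: Route-1 → 4, Route-2 → -2, Route-3 → 5; minimax = -2.
-4 ≠ -2, so there is no saddle point; optimal play is mixed.
North is strictly dominated by South, so the inspector never plays it.
Route-3 is strictly dominated by Route-1 (it gives the inspector strictly more in every row), so the smuggler never plays it.
On the remaining 2×2 (Central, South vs Route-1, Route-2):
Let the inspector play Central with probability p. Expected payoff against Route-1: (-4)p + 4(1−p) = −8p + 4; against Route-2: (-2)p + (-6)(1−p) = 4p − 6.
Setting these equal: −8p + 4 = 4p − 6 ⇒ −12p = -10 ⇒ p = 5/6, and the value is (-8)·(5/6) + 4 = -8/3.
For the smuggler: with q = P(Route-1), equating Central's and South's payoffs gives −2q − 2 = 10q − 6 ⇒ q = 1/3.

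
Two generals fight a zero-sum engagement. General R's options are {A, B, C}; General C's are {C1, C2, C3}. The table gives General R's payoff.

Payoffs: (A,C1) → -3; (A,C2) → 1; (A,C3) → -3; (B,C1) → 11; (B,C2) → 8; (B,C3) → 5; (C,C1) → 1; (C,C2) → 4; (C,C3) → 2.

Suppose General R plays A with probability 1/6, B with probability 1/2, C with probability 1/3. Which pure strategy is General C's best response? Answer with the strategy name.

If General C plays C1, General R's expected payoff is (1/6)·(-3) + (1/2)·11 + (1/3)·1 = 16/3.
If General C plays C2, General R's expected payoff is (1/6)·1 + (1/2)·8 + (1/3)·4 = 11/2.
If General C plays C3, General R's expected payoff is (1/6)·(-3) + (1/2)·5 + (1/3)·2 = 8/3.
General C minimizes General R's payoff; the smallest is 8/3, so the best response is C3.

C3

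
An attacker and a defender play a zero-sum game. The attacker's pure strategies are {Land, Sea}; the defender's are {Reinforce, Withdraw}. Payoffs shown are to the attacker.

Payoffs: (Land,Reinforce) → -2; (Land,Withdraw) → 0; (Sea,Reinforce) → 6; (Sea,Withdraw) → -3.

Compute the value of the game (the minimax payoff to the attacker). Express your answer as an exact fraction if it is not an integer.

Row minima: Land → -2, Sea → -3; maximin = -2.
Column maxima: Reinforce → 6, Withdraw → 0; minimax = 0.
-2 ≠ 0, so there is no saddle point; optimal play is mixed.
Let the attacker play Land with probability p. Expected payoff against Reinforce: (-2)p + 6(1−p) = −8p + 6; against Withdraw: 0p + (-3)(1−p) = 3p − 3.
Setting these equal: −8p + 6 = 3p − 3 ⇒ −11p = -9 ⇒ p = 9/11, and the value is (-8)·(9/11) + 6 = -6/11.
For the defender: with q = P(Reinforce), equating Land's and Sea's payoffs gives −2q = 9q − 3 ⇒ q = 3/11.

-6/11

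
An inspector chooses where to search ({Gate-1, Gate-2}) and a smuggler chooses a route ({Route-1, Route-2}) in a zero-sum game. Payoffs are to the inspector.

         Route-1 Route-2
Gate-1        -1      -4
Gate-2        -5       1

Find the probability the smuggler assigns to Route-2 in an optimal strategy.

4/9

Row minima: Gate-1 → -4, Gate-2 → -5; maximin = -4.
Column maxima: Route-1 → -1, Route-2 → 1; minimax = -1.
-4 ≠ -1, so there is no saddle point; optimal play is mixed.
Let the inspector play Gate-1 with probability p. Expected payoff against Route-1: (-1)p + (-5)(1−p) = 4p − 5; against Route-2: (-4)p + 1(1−p) = −5p + 1.
Setting these equal: 4p − 5 = −5p + 1 ⇒ 9p = 6 ⇒ p = 2/3, and the value is (4)·(2/3) − 5 = -7/3.
For the smuggler: with q = P(Route-1), equating Gate-1's and Gate-2's payoffs gives 3q − 4 = −6q + 1 ⇒ q = 5/9.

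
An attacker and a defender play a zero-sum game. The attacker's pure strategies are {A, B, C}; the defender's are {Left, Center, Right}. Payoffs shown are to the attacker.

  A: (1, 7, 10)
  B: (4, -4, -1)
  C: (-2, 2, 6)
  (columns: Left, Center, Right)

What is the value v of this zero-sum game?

16/7

Row minima: A → 1, B → -4, C → -2; maximin = 1.
Column maxima: Left → 4, Center → 7, Right → 10; minimax = 4.
1 ≠ 4, so there is no saddle point; optimal play is mixed.
C is strictly dominated by A, so the attacker never plays it.
Right is strictly dominated by Center (it gives the attacker strictly more in every row), so the defender never plays it.
On the remaining 2×2 (A, B vs Left, Center):
Let the attacker play A with probability p. Expected payoff against Left: 1p + 4(1−p) = −3p + 4; against Center: 7p + (-4)(1−p) = 11p − 4.
Setting these equal: −3p + 4 = 11p − 4 ⇒ −14p = -8 ⇒ p = 4/7, and the value is (-3)·(4/7) + 4 = 16/7.
For the defender: with q = P(Left), equating A's and B's payoffs gives −6q + 7 = 8q − 4 ⇒ q = 11/14.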